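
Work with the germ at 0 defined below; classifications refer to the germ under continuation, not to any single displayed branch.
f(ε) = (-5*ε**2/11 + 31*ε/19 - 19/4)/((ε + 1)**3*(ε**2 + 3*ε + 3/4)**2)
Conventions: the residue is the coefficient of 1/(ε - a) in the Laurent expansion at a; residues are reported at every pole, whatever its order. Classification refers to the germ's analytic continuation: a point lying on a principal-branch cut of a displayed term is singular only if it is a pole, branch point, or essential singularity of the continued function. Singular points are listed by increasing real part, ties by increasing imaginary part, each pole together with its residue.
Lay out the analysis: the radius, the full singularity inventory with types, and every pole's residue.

Radius of convergence at 0: 3/2 - (1/2)*sqrt(6).
At -3/2 - (1/2)*sqrt(6): a pole of order 2; residue 15544/2375 - (540866/235125)*sqrt(6).
At -1: a pole of order 3; residue -31088/2375.
At -3/2 + (1/2)*sqrt(6): a pole of order 2; residue 15544/2375 + (540866/235125)*sqrt(6).

Denominator factor (ε + 1)^3: pole of order 3 at -1, modulus 1.
Denominator factor (ε**2 + 3*ε + 3/4)^2: discriminant 6, real irrational roots -3/2 + (1/2)*sqrt(6) and -3/2 - (1/2)*sqrt(6); poles of order 2, moduli 3/2 - (1/2)*sqrt(6) and 3/2 + (1/2)*sqrt(6).
The radius of convergence is the smallest modulus among the singular points: 3/2 - (1/2)*sqrt(6).
The factor ε**2 + 3*ε + 3/4 splits as (ε - a)(ε - a') with a = -3/2 - (1/2)*sqrt(6), a' = -3/2 + (1/2)*sqrt(6). At the order-2 pole a set g(ε) = (ε - a)^2*f(ε) = [(-5*ε**2/11 + 31*ε/19 - 19/4)/(ε + 1)**3] / (ε - a')^2.
Order-2 pole: residue = g'(a); g'(-3/2 - (1/2)*sqrt(6)) = 15544/2375 - (540866/235125)*sqrt(6), so the residue is 15544/2375 - (540866/235125)*sqrt(6).
At the order-3 pole -1 set g(ε) = (ε - (-1))^3*f(ε) = (-5*ε**2/11 + 31*ε/19 - 19/4)/(ε**2 + 3*ε + 3/4)**2.
Order-3 pole: residue = g''(a)/2; g''(-1) = -62176/2375, so the residue is -31088/2375.
The factor ε**2 + 3*ε + 3/4 splits as (ε - a)(ε - a') with a = -3/2 + (1/2)*sqrt(6), a' = -3/2 - (1/2)*sqrt(6). At the order-2 pole a set g(ε) = (ε - a)^2*f(ε) = [(-5*ε**2/11 + 31*ε/19 - 19/4)/(ε + 1)**3] / (ε - a')^2.
Order-2 pole: residue = g'(a); g'(-3/2 + (1/2)*sqrt(6)) = 15544/2375 + (540866/235125)*sqrt(6), so the residue is 15544/2375 + (540866/235125)*sqrt(6).
List the singular points by increasing real part (a conjugate pair: the negative imaginary part first).


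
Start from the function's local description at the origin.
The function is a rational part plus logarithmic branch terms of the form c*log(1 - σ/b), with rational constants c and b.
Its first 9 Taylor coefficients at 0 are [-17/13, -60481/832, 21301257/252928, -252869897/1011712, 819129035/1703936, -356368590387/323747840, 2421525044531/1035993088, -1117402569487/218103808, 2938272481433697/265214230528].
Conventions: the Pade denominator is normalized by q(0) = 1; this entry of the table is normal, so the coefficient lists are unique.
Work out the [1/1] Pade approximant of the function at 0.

The Pade approximant has numerator coefficients [-17/13, -70949561335/956083648]; denominator coefficients [1, 21301257/18386224].

Taylor coefficients needed (read off): a_0 = -17/13, a_1 = -60481/832, a_2 = 21301257/252928.
Write the denominator as Q(σ) = 1 + q1*σ. Requiring Q*f - P = O(σ^3) with deg P <= 1 kills the coefficients of σ^2..σ^2 in Q*f:
  σ^2: a_2 + q1*a_1 = 0, i.e. 21301257/252928 + (-60481/832)*q1 = 0.
Solving this linear system: q1 = 21301257/18386224.
The numerator is Q*f truncated at degree 1: P0 = a_0 = -17/13; P1 = a_1 + q1*a_0 = -70949561335/956083648.


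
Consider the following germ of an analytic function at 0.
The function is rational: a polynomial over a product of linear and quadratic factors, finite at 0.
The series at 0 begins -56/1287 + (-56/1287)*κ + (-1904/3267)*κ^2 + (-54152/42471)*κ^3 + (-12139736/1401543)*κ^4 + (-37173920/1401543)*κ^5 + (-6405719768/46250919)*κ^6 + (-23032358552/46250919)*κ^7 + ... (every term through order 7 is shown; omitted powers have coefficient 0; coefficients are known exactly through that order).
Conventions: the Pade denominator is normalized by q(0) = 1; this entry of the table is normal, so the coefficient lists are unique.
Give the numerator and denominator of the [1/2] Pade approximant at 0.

The Pade approximant has numerator coefficients [-56/1287, 6496/526383]; denominator coefficients [1, -525/409, -163453/13497].

Taylor coefficients needed (read off): a_0 = -56/1287, a_1 = -56/1287, a_2 = -1904/3267, a_3 = -54152/42471.
Write the denominator as Q(κ) = 1 + q1*κ + q2*κ^2. Requiring Q*f - P = O(κ^4) with deg P <= 1 kills the coefficients of κ^2..κ^3 in Q*f:
  κ^2: a_2 + q1*a_1 + q2*a_0 = 0, i.e. -1904/3267 + (-56/1287)*q1 + (-56/1287)*q2 = 0.
  κ^3: a_3 + q1*a_2 + q2*a_1 = 0, i.e. -54152/42471 + (-1904/3267)*q1 + (-56/1287)*q2 = 0.
Solving this linear system: q1 = -525/409, q2 = -163453/13497.
The numerator is Q*f truncated at degree 1: P0 = a_0 = -56/1287; P1 = a_1 + q1*a_0 = 6496/526383.


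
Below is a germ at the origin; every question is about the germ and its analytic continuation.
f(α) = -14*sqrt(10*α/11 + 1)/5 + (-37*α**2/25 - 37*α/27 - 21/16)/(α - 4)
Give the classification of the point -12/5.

Denominator factors: α - 4 = -32/5 at α = -12/5 — none vanishes.
Branch term sqrt(1 - α/(-11/10)): argument at -12/5 is -13/11, nonzero, so -12/5 is not its branch point (a point on a principal cut is still regular for the continued germ).
So the germ continues analytically to -12/5.

The point is a regular point.


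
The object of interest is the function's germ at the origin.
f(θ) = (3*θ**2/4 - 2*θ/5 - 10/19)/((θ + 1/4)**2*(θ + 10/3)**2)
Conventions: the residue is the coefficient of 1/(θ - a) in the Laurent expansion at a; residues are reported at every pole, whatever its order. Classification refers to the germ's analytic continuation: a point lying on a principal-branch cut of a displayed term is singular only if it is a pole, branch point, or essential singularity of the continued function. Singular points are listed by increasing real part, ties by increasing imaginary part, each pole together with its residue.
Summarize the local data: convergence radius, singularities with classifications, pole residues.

Denominator factor (θ + 1/4)^2: pole of order 2 at -1/4, modulus 1/4.
Denominator factor (θ + 10/3)^2: pole of order 2 at -10/3, modulus 10/3.
The radius of convergence is the smallest modulus among the singular points: 1/4.
At the order-2 pole -10/3 set g(θ) = (θ - (-10/3))^2*f(θ) = (3*θ**2/4 - 2*θ/5 - 10/19)/(θ + 1/4)**2.
Order-2 pole: residue = g'(a); g'(-10/3) = 267696/4812035, so the residue is 267696/4812035.
At the order-2 pole -1/4 set g(θ) = (θ - (-1/4))^2*f(θ) = (3*θ**2/4 - 2*θ/5 - 10/19)/(θ + 10/3)**2.
Order-2 pole: residue = g'(a); g'(-1/4) = -267696/4812035, so the residue is -267696/4812035.
List the singular points by increasing real part (a conjugate pair: the negative imaginary part first).

Radius of convergence at 0: 1/4.
At -10/3: a pole of order 2; residue 267696/4812035.
At -1/4: a pole of order 2; residue -267696/4812035.


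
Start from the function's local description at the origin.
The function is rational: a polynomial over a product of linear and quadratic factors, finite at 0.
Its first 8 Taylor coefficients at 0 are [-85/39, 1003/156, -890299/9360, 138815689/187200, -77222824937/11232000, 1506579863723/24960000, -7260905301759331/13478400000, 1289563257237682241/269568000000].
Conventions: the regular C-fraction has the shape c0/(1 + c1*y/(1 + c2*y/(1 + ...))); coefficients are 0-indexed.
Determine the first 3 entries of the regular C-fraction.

Taylor coefficients (read off): a_0 = -85/39, a_1 = 1003/156, a_2 = -890299/9360.
c0 = a_0 = -85/39. Peel one level at a time: if S = 1 + c*y/S' with S'(0) = 1, then c is the y-coefficient of S and S' = c*y/(S - 1).
S_1 = c0/f = 1 + (59/20)*y + (-44548/1275)*y^2 + ...; c1 = 59/20.
S_2 = c1*y/(S_1 - 1) = 1 + (178192/15045)*y + ...; c2 = 178192/15045.

The regular C-fraction coefficients are [-85/39, 59/20, 178192/15045].


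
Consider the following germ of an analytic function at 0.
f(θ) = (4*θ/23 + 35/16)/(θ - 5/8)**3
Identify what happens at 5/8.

The point is a pole of order 3.

The denominator factor θ - 5/8 vanishes at 5/8 and appears to the power 3; the numerator there equals 845/368, nonzero, and no other factor vanishes.
Hence a pole whose order is the multiplicity, 3.


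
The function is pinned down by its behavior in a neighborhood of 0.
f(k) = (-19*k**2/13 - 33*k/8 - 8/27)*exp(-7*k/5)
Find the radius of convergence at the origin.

The radius of convergence is infinite.

The factor exp(-7*k/5) is entire and contributes no finite singular point.
The polynomial part has no poles.
No finite singular points: the Taylor series at 0 converges everywhere.


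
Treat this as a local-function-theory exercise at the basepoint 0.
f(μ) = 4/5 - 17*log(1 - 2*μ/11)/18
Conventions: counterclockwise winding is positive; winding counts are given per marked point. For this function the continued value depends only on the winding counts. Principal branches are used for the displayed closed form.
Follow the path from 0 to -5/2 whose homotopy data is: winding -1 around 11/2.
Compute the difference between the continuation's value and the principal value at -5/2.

Continued minus principal equals (17/9)*pi*i.

The rational part is single-valued and drops out of the difference; each branch term changes only by its own monodromy.
(-17/18)*log(1 - μ/(11/2)): each positive loop around 11/2 adds 2*pi*i to the log, so winding -1 contributes (-17/18)*(-1)*2*pi*i = (17/9)*pi*i.
Summing the contributions at μ = -5/2 gives (17/9)*pi*i.


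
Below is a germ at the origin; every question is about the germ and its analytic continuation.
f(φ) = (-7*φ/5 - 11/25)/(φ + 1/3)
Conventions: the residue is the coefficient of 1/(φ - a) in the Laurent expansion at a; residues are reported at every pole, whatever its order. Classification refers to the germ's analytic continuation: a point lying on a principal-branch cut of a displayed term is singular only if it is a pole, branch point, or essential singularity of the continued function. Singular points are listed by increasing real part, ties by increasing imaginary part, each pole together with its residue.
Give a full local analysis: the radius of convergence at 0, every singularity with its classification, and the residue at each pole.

Denominator factor (φ + 1/3): pole of order 1 at -1/3, modulus 1/3.
The radius of convergence is the smallest modulus among the singular points: 1/3.
At the order-1 pole -1/3 set g(φ) = (φ - (-1/3))*f(φ) = -7*φ/5 - 11/25.
Simple pole: residue = g(a) at a = -1/3, which is 2/75.

Radius of convergence at 0: 1/3.
At -1/3: a pole of order 1; residue 2/75.


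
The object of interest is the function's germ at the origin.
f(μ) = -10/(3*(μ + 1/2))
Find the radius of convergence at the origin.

The radius of convergence is 1/2.

Denominator factor (μ + 1/2): pole of order 1 at -1/2, modulus 1/2.
The radius of convergence is the smallest modulus among the singular points: 1/2.


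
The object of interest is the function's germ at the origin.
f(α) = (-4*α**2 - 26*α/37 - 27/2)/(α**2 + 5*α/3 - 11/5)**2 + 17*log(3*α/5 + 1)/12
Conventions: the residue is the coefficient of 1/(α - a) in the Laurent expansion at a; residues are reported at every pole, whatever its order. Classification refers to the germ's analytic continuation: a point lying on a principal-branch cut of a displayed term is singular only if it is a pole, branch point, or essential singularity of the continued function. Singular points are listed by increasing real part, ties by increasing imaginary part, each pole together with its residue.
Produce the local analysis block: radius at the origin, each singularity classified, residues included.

Radius of convergence at 0: -5/6 + (1/30)*sqrt(2605).
At -5/6 - (1/30)*sqrt(2605): a pole of order 2; residue -(41103/10043317)*sqrt(2605).
At -5/3: a logarithmic branch point.
At -5/6 + (1/30)*sqrt(2605): a pole of order 2; residue (41103/10043317)*sqrt(2605).

Denominator factor (α**2 + 5*α/3 - 11/5)^2: discriminant 521/45, real irrational roots -5/6 + (1/30)*sqrt(2605) and -5/6 - (1/30)*sqrt(2605); poles of order 2, moduli -5/6 + (1/30)*sqrt(2605) and 5/6 + (1/30)*sqrt(2605).
Branch term (17/12)*log(1 - α/(-5/3)): its argument vanishes at α = -5/3, a logarithmic branch point, modulus 5/3.
The radius of convergence is the smallest modulus among the singular points: -5/6 + (1/30)*sqrt(2605).
The branch term is analytic at -5/6 - (1/30)*sqrt(2605) and contributes nothing to the residue; only the rational part matters.
The factor α**2 + 5*α/3 - 11/5 splits as (α - a)(α - a') with a = -5/6 - (1/30)*sqrt(2605), a' = -5/6 + (1/30)*sqrt(2605). At the order-2 pole a set g(α) = (α - a)^2*(rational part) = [-4*α**2 - 26*α/37 - 27/2] / (α - a')^2.
Order-2 pole: residue = g'(a); g'(-5/6 - (1/30)*sqrt(2605)) = -(41103/10043317)*sqrt(2605), so the residue is -(41103/10043317)*sqrt(2605).
The branch term is analytic at -5/6 + (1/30)*sqrt(2605) and contributes nothing to the residue; only the rational part matters.
The factor α**2 + 5*α/3 - 11/5 splits as (α - a)(α - a') with a = -5/6 + (1/30)*sqrt(2605), a' = -5/6 - (1/30)*sqrt(2605). At the order-2 pole a set g(α) = (α - a)^2*(rational part) = [-4*α**2 - 26*α/37 - 27/2] / (α - a')^2.
Order-2 pole: residue = g'(a); g'(-5/6 + (1/30)*sqrt(2605)) = (41103/10043317)*sqrt(2605), so the residue is (41103/10043317)*sqrt(2605).
List the singular points by increasing real part (a conjugate pair: the negative imaginary part first).


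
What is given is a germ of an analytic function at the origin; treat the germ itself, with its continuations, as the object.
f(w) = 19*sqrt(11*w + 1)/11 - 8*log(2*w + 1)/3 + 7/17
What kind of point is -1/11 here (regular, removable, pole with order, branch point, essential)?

The term (19/11)*sqrt(1 - w/(-1/11)) has argument 1 - -1/11/(-1/11) = 0 at -1/11: a square-root (algebraic, two-sheeted) branch point; the remaining terms are analytic or single-valued there.

The point is an algebraic (square-root) branch point.


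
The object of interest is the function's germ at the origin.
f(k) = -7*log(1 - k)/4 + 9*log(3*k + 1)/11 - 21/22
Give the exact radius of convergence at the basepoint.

Branch term (-7/4)*log(1 - k/(1)): its argument vanishes at k = 1, a logarithmic branch point, modulus 1.
Branch term (9/11)*log(1 - k/(-1/3)): its argument vanishes at k = -1/3, a logarithmic branch point, modulus 1/3.
The radius of convergence is the smallest modulus among the singular points: 1/3.

The radius of convergence is 1/3.


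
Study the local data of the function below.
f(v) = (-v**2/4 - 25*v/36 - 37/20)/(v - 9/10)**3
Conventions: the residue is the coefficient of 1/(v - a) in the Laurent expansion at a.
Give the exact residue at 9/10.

At the order-3 pole 9/10 set g(v) = (v - (9/10))^3*f(v) = -v**2/4 - 25*v/36 - 37/20.
Order-3 pole: residue = g''(a)/2; g''(9/10) = -1/2, so the residue is -1/4.

The residue is -1/4.


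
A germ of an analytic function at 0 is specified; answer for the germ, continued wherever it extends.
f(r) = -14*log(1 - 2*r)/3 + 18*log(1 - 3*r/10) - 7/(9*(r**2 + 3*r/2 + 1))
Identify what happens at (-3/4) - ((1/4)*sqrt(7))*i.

The denominator factor r**2 + 3*r/2 + 1 vanishes at (-3/4) - ((1/4)*sqrt(7))*i and appears to the power 1; the numerator there equals -7/9, nonzero, and no other factor vanishes.
The branch terms are analytic at this point.
Hence a pole whose order is the multiplicity, 1.

The point is a pole of order 1.


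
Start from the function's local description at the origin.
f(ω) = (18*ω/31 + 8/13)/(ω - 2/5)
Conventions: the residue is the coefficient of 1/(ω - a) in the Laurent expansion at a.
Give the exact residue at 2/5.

At the order-1 pole 2/5 set g(ω) = (ω - (2/5))*f(ω) = 18*ω/31 + 8/13.
Simple pole: residue = g(a) at a = 2/5, which is 1708/2015.

The residue is 1708/2015.


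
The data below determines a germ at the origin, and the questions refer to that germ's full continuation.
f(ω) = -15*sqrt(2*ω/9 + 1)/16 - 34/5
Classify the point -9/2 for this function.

The point is an algebraic (square-root) branch point.

The term (-15/16)*sqrt(1 - ω/(-9/2)) has argument 1 - -9/2/(-9/2) = 0 at -9/2: a square-root (algebraic, two-sheeted) branch point; the remaining terms are analytic or single-valued there.


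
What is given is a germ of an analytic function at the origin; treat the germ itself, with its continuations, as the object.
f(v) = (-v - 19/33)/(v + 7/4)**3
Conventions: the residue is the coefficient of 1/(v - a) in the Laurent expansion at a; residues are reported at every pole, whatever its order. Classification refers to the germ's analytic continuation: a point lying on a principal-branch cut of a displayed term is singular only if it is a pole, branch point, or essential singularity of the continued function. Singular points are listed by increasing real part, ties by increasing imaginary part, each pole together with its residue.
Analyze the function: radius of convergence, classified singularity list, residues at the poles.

Denominator factor (v + 7/4)^3: pole of order 3 at -7/4, modulus 7/4.
The radius of convergence is the smallest modulus among the singular points: 7/4.
At the order-3 pole -7/4 set g(v) = (v - (-7/4))^3*f(v) = -v - 19/33.
Order-3 pole: residue = g''(a)/2; g''(-7/4) = 0, so the residue is 0.

Radius of convergence at 0: 7/4.
At -7/4: a pole of order 3; residue 0.


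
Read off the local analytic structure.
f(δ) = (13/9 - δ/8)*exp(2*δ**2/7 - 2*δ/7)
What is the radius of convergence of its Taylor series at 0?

The radius of convergence is infinite.

The factor exp(2*δ**2/7 - 2*δ/7) is entire and contributes no finite singular point.
The polynomial part has no poles.
No finite singular points: the Taylor series at 0 converges everywhere.


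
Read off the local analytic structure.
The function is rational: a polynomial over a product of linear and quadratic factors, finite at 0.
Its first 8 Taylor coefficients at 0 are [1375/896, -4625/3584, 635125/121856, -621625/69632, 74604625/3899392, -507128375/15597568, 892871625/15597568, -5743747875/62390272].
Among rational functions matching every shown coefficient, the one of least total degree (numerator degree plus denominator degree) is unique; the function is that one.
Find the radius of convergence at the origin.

The radius of convergence is 4/5.

No rational of total degree below 6 reproduces all 8 coefficients; solving the [2/4] Pade equations on them gives f(ξ) = (-27*ξ**2/17 - 3*ξ/2 - 11/14)/((ξ - 1)*(ξ + 4/5)**3), whose expansion matches every shown term.
Denominator factor (ξ + 4/5)^3: pole of order 3 at -4/5, modulus 4/5.
Denominator factor (ξ - 1): pole of order 1 at 1, modulus 1.
The radius of convergence is the smallest modulus among the singular points: 4/5.


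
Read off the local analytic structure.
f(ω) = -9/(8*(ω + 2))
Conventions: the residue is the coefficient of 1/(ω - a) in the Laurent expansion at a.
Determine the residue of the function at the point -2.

The residue is -9/8.

At the order-1 pole -2 set g(ω) = (ω - (-2))*f(ω) = -9/8.
Simple pole: residue = g(a) at a = -2, which is -9/8.


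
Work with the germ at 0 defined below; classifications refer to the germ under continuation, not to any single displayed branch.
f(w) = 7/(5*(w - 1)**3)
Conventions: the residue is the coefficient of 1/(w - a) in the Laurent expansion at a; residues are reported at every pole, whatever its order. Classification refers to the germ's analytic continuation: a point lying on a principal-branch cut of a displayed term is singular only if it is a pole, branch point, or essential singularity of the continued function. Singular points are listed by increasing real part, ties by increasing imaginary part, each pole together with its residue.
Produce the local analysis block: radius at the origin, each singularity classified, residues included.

Radius of convergence at 0: 1.
At 1: a pole of order 3; residue 0.

Denominator factor (w - 1)^3: pole of order 3 at 1, modulus 1.
The radius of convergence is the smallest modulus among the singular points: 1.
At the order-3 pole 1 set g(w) = (w - (1))^3*f(w) = 7/5.
Order-3 pole: residue = g''(a)/2; g''(1) = 0, so the residue is 0.


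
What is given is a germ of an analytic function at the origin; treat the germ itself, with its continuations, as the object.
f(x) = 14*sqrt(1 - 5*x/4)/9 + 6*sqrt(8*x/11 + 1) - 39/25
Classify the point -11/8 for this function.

The term (6)*sqrt(1 - x/(-11/8)) has argument 1 - -11/8/(-11/8) = 0 at -11/8: a square-root (algebraic, two-sheeted) branch point; the remaining terms are analytic or single-valued there.

The point is an algebraic (square-root) branch point.


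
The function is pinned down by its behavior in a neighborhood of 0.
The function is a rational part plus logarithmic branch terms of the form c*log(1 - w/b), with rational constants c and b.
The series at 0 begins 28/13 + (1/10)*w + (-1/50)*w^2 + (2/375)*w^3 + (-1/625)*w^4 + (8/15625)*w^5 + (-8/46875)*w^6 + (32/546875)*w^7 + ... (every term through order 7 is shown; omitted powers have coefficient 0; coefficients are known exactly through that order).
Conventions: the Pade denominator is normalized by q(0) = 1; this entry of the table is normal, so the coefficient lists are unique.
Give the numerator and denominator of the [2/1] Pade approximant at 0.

Taylor coefficients needed (read off): a_0 = 28/13, a_1 = 1/10, a_2 = -1/50, a_3 = 2/375.
Write the denominator as Q(w) = 1 + q1*w. Requiring Q*f - P = O(w^4) with deg P <= 2 kills the coefficients of w^3..w^3 in Q*f:
  w^3: a_3 + q1*a_2 = 0, i.e. 2/375 + (-1/50)*q1 = 0.
Solving this linear system: q1 = 4/15.
The numerator is Q*f truncated at degree 2: P0 = a_0 = 28/13; P1 = a_1 + q1*a_0 = 263/390; P2 = a_2 + q1*a_1 = 1/150.

The Pade approximant has numerator coefficients [28/13, 263/390, 1/150]; denominator coefficients [1, 4/15].


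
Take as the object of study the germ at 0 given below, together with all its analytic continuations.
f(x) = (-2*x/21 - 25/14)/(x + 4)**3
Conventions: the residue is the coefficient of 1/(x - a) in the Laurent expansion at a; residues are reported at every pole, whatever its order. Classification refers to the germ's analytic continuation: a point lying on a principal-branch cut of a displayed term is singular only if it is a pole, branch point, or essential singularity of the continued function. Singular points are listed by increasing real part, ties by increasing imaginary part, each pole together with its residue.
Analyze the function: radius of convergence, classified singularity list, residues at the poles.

Radius of convergence at 0: 4.
At -4: a pole of order 3; residue 0.

Denominator factor (x + 4)^3: pole of order 3 at -4, modulus 4.
The radius of convergence is the smallest modulus among the singular points: 4.
At the order-3 pole -4 set g(x) = (x - (-4))^3*f(x) = -2*x/21 - 25/14.
Order-3 pole: residue = g''(a)/2; g''(-4) = 0, so the residue is 0.


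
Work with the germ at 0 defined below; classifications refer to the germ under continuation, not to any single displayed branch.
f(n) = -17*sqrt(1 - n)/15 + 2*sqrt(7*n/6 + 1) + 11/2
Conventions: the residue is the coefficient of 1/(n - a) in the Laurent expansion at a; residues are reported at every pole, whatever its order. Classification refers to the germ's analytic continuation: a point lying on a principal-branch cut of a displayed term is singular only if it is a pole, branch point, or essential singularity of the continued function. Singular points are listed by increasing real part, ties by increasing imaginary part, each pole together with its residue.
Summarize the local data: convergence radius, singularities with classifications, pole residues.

Radius of convergence at 0: 6/7.
At -6/7: an algebraic (square-root) branch point.
At 1: an algebraic (square-root) branch point.

Branch term (-17/15)*sqrt(1 - n/(1)): its argument vanishes at n = 1, a square-root branch point, modulus 1.
Branch term (2)*sqrt(1 - n/(-6/7)): its argument vanishes at n = -6/7, a square-root branch point, modulus 6/7.
The radius of convergence is the smallest modulus among the singular points: 6/7.
List the singular points by increasing real part (a conjugate pair: the negative imaginary part first).


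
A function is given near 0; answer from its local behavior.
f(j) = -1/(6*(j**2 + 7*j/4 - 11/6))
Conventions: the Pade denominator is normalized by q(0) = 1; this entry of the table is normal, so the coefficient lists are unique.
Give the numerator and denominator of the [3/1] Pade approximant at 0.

Taylor coefficients needed (expand at 0): a_0 = 1/11, a_1 = 21/242, a_2 = 705/5324, a_3 = 20349/117128, a_4 = 613449/2576816.
Write the denominator as Q(j) = 1 + q1*j. Requiring Q*f - P = O(j^5) with deg P <= 3 kills the coefficients of j^4..j^4 in Q*f:
  j^4: a_4 + q1*a_3 = 0, i.e. 613449/2576816 + (20349/117128)*q1 = 0.
Solving this linear system: q1 = -68161/49742.
The numerator is Q*f truncated at degree 3: P0 = a_0 = 1/11; P1 = a_1 + q1*a_0 = -940/24871; P2 = a_2 + q1*a_1 = 48/3553; P3 = a_3 + q1*a_2 = -192/24871.

The Pade approximant has numerator coefficients [1/11, -940/24871, 48/3553, -192/24871]; denominator coefficients [1, -68161/49742].


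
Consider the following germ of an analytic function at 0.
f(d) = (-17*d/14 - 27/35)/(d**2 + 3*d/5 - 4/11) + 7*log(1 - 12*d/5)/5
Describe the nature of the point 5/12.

The term (7/5)*log(1 - d/(5/12)) has argument 1 - 5/12/(5/12) = 0 at 5/12: a logarithmic (infinitely-sheeted) branch point; the remaining terms are analytic or single-valued there.

The point is a logarithmic branch point.


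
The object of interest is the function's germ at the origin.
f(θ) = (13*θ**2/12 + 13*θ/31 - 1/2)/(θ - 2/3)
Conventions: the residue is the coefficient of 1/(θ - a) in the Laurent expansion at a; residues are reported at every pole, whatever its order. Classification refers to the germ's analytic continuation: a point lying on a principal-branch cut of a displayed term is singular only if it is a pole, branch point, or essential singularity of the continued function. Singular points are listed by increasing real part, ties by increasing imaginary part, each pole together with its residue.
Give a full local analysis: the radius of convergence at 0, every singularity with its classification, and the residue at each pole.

Radius of convergence at 0: 2/3.
At 2/3: a pole of order 1; residue 437/1674.

Denominator factor (θ - 2/3): pole of order 1 at 2/3, modulus 2/3.
The radius of convergence is the smallest modulus among the singular points: 2/3.
At the order-1 pole 2/3 set g(θ) = (θ - (2/3))*f(θ) = 13*θ**2/12 + 13*θ/31 - 1/2.
Simple pole: residue = g(a) at a = 2/3, which is 437/1674.


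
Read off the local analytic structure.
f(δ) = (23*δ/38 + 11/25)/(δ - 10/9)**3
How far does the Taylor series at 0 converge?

Denominator factor (δ - 10/9)^3: pole of order 3 at 10/9, modulus 10/9.
The radius of convergence is the smallest modulus among the singular points: 10/9.

The radius of convergence is 10/9.


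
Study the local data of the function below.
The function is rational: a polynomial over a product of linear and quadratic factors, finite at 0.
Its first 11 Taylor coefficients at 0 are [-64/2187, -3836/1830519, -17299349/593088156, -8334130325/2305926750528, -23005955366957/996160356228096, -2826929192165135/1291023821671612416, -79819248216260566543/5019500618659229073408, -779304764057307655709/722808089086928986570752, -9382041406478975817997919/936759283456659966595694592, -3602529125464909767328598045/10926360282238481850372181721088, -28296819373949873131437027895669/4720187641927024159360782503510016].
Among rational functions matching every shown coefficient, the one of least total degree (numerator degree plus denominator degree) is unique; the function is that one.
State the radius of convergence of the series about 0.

The radius of convergence is -1/18 + (1/18)*sqrt(730).

No rational of total degree below 9 reproduces all 11 coefficients; solving the [1/8] Pade equations on them gives f(j) = (22*j/31 + 4/3)/((j**2 - j/9 - 9/4)**3*(j**2 + 5*j/4 + 4)), whose expansion matches every shown term.
Denominator factor (j**2 - j/9 - 9/4)^3: discriminant 730/81, real irrational roots 1/18 + (1/18)*sqrt(730) and 1/18 - (1/18)*sqrt(730); poles of order 3, moduli 1/18 + (1/18)*sqrt(730) and -1/18 + (1/18)*sqrt(730).
Denominator factor (j**2 + 5*j/4 + 4): discriminant -231/16, complex-conjugate roots (-5/8) + ((1/8)*sqrt(231))*i and (-5/8) - ((1/8)*sqrt(231))*i; poles of order 1, moduli 2 and 2.
The radius of convergence is the smallest modulus among the singular points: -1/18 + (1/18)*sqrt(730).


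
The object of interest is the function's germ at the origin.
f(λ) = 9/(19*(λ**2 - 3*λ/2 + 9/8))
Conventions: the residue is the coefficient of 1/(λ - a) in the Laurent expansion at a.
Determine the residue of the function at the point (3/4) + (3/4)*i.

The factor λ**2 - 3*λ/2 + 9/8 splits as (λ - a)(λ - a') with a = (3/4) + (3/4)*i, a' = (3/4) - (3/4)*i. At the order-1 pole a set g(λ) = (λ - a)*f(λ) = [9/19] / (λ - a').
Simple pole: residue = g(a) at a = (3/4) + (3/4)*i, which is -(6/19)*i.

The residue is -(6/19)*i.


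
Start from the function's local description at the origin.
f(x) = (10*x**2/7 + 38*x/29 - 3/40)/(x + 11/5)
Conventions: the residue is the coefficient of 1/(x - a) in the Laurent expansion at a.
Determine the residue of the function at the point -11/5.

At the order-1 pole -11/5 set g(x) = (x - (-11/5))*f(x) = 10*x**2/7 + 38*x/29 - 3/40.
Simple pole: residue = g(a) at a = -11/5, which is 32127/8120.

The residue is 32127/8120.


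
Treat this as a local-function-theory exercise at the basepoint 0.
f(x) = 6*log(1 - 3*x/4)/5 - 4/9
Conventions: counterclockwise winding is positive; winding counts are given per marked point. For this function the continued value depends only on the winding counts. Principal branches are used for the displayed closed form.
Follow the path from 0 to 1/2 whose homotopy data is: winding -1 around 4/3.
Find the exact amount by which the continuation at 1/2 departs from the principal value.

Continued minus principal equals -(12/5)*pi*i.

The rational part is single-valued and drops out of the difference; each branch term changes only by its own monodromy.
(6/5)*log(1 - x/(4/3)): each positive loop around 4/3 adds 2*pi*i to the log, so winding -1 contributes (6/5)*(-1)*2*pi*i = -(12/5)*pi*i.
Summing the contributions at x = 1/2 gives -(12/5)*pi*i.


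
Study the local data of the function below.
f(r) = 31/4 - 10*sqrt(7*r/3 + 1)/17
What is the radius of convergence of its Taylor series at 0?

Branch term (-10/17)*sqrt(1 - r/(-3/7)): its argument vanishes at r = -3/7, a square-root branch point, modulus 3/7.
The radius of convergence is the smallest modulus among the singular points: 3/7.

The radius of convergence is 3/7.


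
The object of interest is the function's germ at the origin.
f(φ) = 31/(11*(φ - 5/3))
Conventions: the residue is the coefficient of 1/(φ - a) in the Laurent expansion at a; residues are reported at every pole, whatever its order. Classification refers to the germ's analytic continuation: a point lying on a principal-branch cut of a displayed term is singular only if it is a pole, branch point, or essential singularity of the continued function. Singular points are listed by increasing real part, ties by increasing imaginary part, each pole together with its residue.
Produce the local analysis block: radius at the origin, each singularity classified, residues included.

Denominator factor (φ - 5/3): pole of order 1 at 5/3, modulus 5/3.
The radius of convergence is the smallest modulus among the singular points: 5/3.
At the order-1 pole 5/3 set g(φ) = (φ - (5/3))*f(φ) = 31/11.
Simple pole: residue = g(a) at a = 5/3, which is 31/11.

Radius of convergence at 0: 5/3.
At 5/3: a pole of order 1; residue 31/11.


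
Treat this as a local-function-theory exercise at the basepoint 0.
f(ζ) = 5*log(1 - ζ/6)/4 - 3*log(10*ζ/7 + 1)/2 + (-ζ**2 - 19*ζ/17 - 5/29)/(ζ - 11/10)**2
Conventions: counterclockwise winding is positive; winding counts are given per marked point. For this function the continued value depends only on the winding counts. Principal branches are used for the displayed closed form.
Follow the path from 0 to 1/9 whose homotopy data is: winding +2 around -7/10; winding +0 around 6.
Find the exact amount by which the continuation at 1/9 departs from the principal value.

Continued minus principal equals -(6)*pi*i.

The rational part is single-valued and drops out of the difference; each branch term changes only by its own monodromy.
(-3/2)*log(1 - ζ/(-7/10)): each positive loop around -7/10 adds 2*pi*i to the log, so winding +2 contributes (-3/2)*(2)*2*pi*i = -(6)*pi*i.
(5/4)*log(1 - ζ/(6)): winding 0 around 6, so this term returns to its principal value, contribution 0.
Summing the contributions at ζ = 1/9 gives -(6)*pi*i.


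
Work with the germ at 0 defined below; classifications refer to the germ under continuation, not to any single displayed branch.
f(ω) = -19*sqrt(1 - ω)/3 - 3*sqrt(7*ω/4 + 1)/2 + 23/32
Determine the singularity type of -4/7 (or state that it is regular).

The term (-3/2)*sqrt(1 - ω/(-4/7)) has argument 1 - -4/7/(-4/7) = 0 at -4/7: a square-root (algebraic, two-sheeted) branch point; the remaining terms are analytic or single-valued there.

The point is an algebraic (square-root) branch point.


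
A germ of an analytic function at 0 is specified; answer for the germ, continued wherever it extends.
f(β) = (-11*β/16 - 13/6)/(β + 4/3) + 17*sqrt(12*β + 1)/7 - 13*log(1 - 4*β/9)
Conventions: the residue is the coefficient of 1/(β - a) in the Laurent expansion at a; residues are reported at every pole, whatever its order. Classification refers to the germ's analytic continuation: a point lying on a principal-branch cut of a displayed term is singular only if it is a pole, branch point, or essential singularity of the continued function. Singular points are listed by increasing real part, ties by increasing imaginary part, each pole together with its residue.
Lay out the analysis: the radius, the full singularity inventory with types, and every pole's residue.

Denominator factor (β + 4/3): pole of order 1 at -4/3, modulus 4/3.
Branch term (17/7)*sqrt(1 - β/(-1/12)): its argument vanishes at β = -1/12, a square-root branch point, modulus 1/12.
Branch term (-13)*log(1 - β/(9/4)): its argument vanishes at β = 9/4, a logarithmic branch point, modulus 9/4.
The radius of convergence is the smallest modulus among the singular points: 1/12.
The branch terms are analytic at -4/3 and contribute nothing to the residue; only the rational part matters.
At the order-1 pole -4/3 set g(β) = (β - (-4/3))*(rational part) = -11*β/16 - 13/6.
Simple pole: residue = g(a) at a = -4/3, which is -5/4.
List the singular points by increasing real part (a conjugate pair: the negative imaginary part first).

Radius of convergence at 0: 1/12.
At -4/3: a pole of order 1; residue -5/4.
At -1/12: an algebraic (square-root) branch point.
At 9/4: a logarithmic branch point.


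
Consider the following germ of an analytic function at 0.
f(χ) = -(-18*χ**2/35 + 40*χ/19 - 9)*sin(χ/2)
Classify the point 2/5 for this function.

The point is a regular point.

There is no denominator, hence no pole anywhere.
The factor -sin(χ/2) is entire.
So the germ continues analytically to 2/5.


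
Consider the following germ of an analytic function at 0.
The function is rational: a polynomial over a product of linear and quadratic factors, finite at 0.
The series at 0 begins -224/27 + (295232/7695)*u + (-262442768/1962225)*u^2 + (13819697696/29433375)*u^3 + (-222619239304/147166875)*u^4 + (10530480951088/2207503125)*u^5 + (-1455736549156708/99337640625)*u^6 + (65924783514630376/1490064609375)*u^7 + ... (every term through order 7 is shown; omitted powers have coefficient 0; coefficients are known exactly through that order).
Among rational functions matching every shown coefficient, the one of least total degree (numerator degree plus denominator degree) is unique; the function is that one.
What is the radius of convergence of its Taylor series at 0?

No rational of total degree below 6 reproduces all 8 coefficients; solving the [2/4] Pade equations on them gives f(u) = (27*u**2/17 + 22*u/19 - 1)/((u + 3/8)**2*(u**2 - 8*u/5 + 6/7)), whose expansion matches every shown term.
Denominator factor (u**2 - 8*u/5 + 6/7): discriminant -152/175, complex-conjugate roots (4/5) + ((1/35)*sqrt(266))*i and (4/5) - ((1/35)*sqrt(266))*i; poles of order 1, moduli (1/7)*sqrt(42) and (1/7)*sqrt(42).
Denominator factor (u + 3/8)^2: pole of order 2 at -3/8, modulus 3/8.
The radius of convergence is the smallest modulus among the singular points: 3/8.

The radius of convergence is 3/8.


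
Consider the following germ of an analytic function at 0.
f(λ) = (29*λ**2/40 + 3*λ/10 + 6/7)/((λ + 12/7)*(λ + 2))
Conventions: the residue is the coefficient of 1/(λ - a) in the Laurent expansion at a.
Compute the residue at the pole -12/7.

At the order-1 pole -12/7 set g(λ) = (λ - (-12/7))*f(λ) = (29*λ**2/40 + 3*λ/10 + 6/7)/(λ + 2).
Simple pole: residue = g(a) at a = -12/7, which is 303/35.

The residue is 303/35.


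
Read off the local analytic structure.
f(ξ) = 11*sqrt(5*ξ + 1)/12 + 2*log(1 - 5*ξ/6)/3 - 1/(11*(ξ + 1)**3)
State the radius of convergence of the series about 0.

The radius of convergence is 1/5.

Denominator factor (ξ + 1)^3: pole of order 3 at -1, modulus 1.
Branch term (11/12)*sqrt(1 - ξ/(-1/5)): its argument vanishes at ξ = -1/5, a square-root branch point, modulus 1/5.
Branch term (2/3)*log(1 - ξ/(6/5)): its argument vanishes at ξ = 6/5, a logarithmic branch point, modulus 6/5.
The radius of convergence is the smallest modulus among the singular points: 1/5.


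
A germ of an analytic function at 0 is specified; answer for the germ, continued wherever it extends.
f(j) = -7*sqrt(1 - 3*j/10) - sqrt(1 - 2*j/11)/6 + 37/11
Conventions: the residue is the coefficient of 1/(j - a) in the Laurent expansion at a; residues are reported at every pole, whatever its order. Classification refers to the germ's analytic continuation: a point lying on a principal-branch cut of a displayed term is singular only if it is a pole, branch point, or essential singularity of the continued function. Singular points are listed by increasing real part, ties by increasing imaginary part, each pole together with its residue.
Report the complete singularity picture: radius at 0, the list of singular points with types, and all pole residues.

Radius of convergence at 0: 10/3.
At 10/3: an algebraic (square-root) branch point.
At 11/2: an algebraic (square-root) branch point.

Branch term (-7)*sqrt(1 - j/(10/3)): its argument vanishes at j = 10/3, a square-root branch point, modulus 10/3.
Branch term (-1/6)*sqrt(1 - j/(11/2)): its argument vanishes at j = 11/2, a square-root branch point, modulus 11/2.
The radius of convergence is the smallest modulus among the singular points: 10/3.
List the singular points by increasing real part (a conjugate pair: the negative imaginary part first).


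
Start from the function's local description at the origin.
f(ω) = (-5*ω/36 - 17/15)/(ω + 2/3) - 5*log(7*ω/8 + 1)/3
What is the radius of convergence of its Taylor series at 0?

The radius of convergence is 2/3.

Denominator factor (ω + 2/3): pole of order 1 at -2/3, modulus 2/3.
Branch term (-5/3)*log(1 - ω/(-8/7)): its argument vanishes at ω = -8/7, a logarithmic branch point, modulus 8/7.
The radius of convergence is the smallest modulus among the singular points: 2/3.


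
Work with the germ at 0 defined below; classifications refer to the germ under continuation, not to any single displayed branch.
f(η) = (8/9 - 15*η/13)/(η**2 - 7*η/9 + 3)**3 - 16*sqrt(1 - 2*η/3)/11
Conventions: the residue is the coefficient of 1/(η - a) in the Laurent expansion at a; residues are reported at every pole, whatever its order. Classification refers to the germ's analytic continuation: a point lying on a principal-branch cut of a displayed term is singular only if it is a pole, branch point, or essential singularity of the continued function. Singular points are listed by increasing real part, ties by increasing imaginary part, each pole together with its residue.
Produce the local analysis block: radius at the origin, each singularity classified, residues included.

Radius of convergence at 0: 3/2.
At (7/18) - ((1/18)*sqrt(923))*i: a pole of order 3; residue ((2027349/10222296071)*sqrt(923))*i.
At (7/18) + ((1/18)*sqrt(923))*i: a pole of order 3; residue -((2027349/10222296071)*sqrt(923))*i.
At 3/2: an algebraic (square-root) branch point.

Denominator factor (η**2 - 7*η/9 + 3)^3: discriminant -923/81, complex-conjugate roots (7/18) + ((1/18)*sqrt(923))*i and (7/18) - ((1/18)*sqrt(923))*i; poles of order 3, moduli sqrt(3) and sqrt(3).
Branch term (-16/11)*sqrt(1 - η/(3/2)): its argument vanishes at η = 3/2, a square-root branch point, modulus 3/2.
The radius of convergence is the smallest modulus among the singular points: 3/2.
The branch term is analytic at (7/18) - ((1/18)*sqrt(923))*i and contributes nothing to the residue; only the rational part matters.
The factor η**2 - 7*η/9 + 3 splits as (η - a)(η - a') with a = (7/18) - ((1/18)*sqrt(923))*i, a' = (7/18) + ((1/18)*sqrt(923))*i. At the order-3 pole a set g(η) = (η - a)^3*(rational part) = [8/9 - 15*η/13] / (η - a')^3.
Order-3 pole: residue = g''(a)/2; g''((7/18) - ((1/18)*sqrt(923))*i) = ((4054698/10222296071)*sqrt(923))*i, so the residue is ((2027349/10222296071)*sqrt(923))*i.
The branch term is analytic at (7/18) + ((1/18)*sqrt(923))*i and contributes nothing to the residue; only the rational part matters.
The factor η**2 - 7*η/9 + 3 splits as (η - a)(η - a') with a = (7/18) + ((1/18)*sqrt(923))*i, a' = (7/18) - ((1/18)*sqrt(923))*i. At the order-3 pole a set g(η) = (η - a)^3*(rational part) = [8/9 - 15*η/13] / (η - a')^3.
Order-3 pole: residue = g''(a)/2; g''((7/18) + ((1/18)*sqrt(923))*i) = -((4054698/10222296071)*sqrt(923))*i, so the residue is -((2027349/10222296071)*sqrt(923))*i.
List the singular points by increasing real part (a conjugate pair: the negative imaginary part first).
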